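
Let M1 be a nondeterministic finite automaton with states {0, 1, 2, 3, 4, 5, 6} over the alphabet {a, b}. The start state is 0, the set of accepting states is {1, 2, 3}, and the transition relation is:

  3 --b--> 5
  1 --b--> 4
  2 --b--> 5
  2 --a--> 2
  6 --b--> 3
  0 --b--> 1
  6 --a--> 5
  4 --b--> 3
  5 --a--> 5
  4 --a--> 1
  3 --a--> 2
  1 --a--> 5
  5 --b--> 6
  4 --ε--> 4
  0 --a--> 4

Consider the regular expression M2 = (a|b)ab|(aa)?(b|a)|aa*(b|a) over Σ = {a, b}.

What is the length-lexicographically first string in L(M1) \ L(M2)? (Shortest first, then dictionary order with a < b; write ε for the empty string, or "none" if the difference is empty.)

aba

The string aba is accepted by M1 but not by M2.
No shorter string lies in the difference, and aba is the lexicographically first length-3 string in L(M1) \ L(M2).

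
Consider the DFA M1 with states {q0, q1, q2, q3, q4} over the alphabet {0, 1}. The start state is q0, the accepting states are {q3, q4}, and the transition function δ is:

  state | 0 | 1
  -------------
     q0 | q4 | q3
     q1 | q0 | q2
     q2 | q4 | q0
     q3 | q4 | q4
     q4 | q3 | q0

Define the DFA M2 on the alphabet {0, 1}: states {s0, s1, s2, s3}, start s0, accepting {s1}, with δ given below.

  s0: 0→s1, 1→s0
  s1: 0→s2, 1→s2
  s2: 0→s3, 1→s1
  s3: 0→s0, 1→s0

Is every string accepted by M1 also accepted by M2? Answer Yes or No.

The string 1 is in L(M1) but not in L(M2).
So L(M1) ⊄ L(M2).

No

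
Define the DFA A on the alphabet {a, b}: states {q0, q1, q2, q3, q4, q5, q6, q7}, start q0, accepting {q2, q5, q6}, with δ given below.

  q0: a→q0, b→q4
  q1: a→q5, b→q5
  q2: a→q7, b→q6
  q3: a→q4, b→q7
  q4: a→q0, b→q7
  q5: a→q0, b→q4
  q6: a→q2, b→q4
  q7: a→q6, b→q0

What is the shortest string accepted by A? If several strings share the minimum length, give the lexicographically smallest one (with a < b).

bba

A breadth-first search from q0 reaches an accepting state first via the path q0 → q4 → q7 → q6 on input bba.
No string of length < 3 is accepted (BFS exhausts all shorter strings without reaching an accepting state), and bba is the lexicographically least accepting string of length 3.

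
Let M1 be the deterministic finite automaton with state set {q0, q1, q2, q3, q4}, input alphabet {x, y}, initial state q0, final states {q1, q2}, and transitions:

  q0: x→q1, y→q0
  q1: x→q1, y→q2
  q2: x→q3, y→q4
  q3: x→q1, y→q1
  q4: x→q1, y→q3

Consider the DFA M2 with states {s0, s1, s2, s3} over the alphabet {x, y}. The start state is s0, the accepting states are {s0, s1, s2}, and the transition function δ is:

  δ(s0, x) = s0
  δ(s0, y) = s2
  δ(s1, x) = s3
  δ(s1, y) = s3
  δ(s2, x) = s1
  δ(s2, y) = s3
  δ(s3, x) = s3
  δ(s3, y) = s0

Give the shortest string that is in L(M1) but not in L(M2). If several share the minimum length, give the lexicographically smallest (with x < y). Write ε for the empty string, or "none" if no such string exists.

The string yxx is accepted by M1 but not by M2.
No shorter string lies in the difference, and yxx is the lexicographically first length-3 string in L(M1) \ L(M2).

yxx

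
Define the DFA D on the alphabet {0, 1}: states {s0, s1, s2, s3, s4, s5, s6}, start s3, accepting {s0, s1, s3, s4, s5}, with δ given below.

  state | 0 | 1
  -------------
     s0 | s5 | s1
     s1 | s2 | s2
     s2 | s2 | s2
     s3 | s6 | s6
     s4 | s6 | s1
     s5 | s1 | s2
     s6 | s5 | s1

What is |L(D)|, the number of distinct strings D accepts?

7

The useful subgraph on states {s1, s3, s5, s6} is acyclic, so L(D) is finite; the longest accepting path visits 4 useful states, giving maximum string length 3.
Counting accepting paths from s3 by length: 1 of length 0, 4 of length 2, 2 of length 3. Total 7.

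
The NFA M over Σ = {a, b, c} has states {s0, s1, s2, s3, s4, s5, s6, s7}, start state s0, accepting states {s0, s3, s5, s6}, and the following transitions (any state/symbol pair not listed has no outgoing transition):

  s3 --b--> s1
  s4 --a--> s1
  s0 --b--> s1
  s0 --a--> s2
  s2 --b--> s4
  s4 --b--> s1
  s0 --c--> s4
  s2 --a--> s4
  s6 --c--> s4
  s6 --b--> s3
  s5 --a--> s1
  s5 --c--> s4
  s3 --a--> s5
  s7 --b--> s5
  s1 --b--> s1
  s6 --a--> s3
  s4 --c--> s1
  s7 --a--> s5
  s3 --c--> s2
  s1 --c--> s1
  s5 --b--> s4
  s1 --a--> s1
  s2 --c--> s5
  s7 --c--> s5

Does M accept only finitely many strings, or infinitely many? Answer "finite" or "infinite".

finite

The useful states (reachable from s0 and able to reach an accepting state) are {s0, s2, s5}.
Restricted to these states the transition graph has no cycle, so every accepting path has bounded length and L is finite.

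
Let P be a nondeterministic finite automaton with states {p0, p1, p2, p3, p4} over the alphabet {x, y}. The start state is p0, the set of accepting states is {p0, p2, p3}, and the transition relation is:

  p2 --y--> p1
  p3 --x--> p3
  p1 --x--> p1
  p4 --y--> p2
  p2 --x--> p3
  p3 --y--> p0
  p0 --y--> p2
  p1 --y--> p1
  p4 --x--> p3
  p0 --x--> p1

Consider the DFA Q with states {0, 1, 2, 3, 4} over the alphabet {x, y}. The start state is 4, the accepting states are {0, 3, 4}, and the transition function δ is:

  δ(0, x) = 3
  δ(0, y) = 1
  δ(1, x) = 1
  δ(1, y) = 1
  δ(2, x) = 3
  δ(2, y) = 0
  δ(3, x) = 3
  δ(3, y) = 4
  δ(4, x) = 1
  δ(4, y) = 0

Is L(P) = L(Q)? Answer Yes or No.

Exploring the product automaton P × Q from the start pair (p0, 4), following both machines on each input symbol, reaches 4 state pairs: (p0, 4), (p1, 1), (p2, 0), (p3, 3).
P accepts in {p0, p2, p3} and Q accepts in {0, 3, 4}. In every reachable pair the two components are either both accepting — (p0, 4), (p2, 0), (p3, 3) — or both non-accepting, so no string is accepted by exactly one of the machines: L(P) \ L(Q) and L(Q) \ L(P) are both empty.
Hence every string is accepted by P iff it is accepted by Q, and the two languages coincide.

Yes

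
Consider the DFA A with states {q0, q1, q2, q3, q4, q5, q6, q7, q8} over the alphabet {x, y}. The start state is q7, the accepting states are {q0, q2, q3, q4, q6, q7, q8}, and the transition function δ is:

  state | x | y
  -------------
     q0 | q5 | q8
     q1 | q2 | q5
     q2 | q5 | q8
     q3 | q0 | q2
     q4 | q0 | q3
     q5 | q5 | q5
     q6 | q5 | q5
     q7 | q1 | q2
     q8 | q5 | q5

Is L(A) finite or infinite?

The useful states (reachable from q7 and able to reach an accepting state) are {q1, q2, q7, q8}.
Restricted to these states the transition graph has no cycle, so every accepting path has bounded length and L is finite.

finite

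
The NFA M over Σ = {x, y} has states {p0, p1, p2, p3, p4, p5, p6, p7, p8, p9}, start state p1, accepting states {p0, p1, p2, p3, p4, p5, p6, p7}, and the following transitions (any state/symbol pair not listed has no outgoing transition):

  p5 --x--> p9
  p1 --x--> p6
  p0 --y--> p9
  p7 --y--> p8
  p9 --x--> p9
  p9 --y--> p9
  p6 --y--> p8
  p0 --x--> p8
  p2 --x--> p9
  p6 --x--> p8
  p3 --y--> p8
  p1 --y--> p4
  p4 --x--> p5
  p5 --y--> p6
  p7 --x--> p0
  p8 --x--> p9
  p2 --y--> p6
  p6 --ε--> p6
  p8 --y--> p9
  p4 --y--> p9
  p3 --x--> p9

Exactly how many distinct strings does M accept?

The useful subgraph on states {p1, p4, p5, p6} is acyclic, so L(M) is finite; the longest accepting path visits 4 useful states, giving maximum string length 3.
Counting accepting paths from p1 by length: 1 of length 0, 2 of length 1, 1 of length 2, 1 of length 3. Total 5.

5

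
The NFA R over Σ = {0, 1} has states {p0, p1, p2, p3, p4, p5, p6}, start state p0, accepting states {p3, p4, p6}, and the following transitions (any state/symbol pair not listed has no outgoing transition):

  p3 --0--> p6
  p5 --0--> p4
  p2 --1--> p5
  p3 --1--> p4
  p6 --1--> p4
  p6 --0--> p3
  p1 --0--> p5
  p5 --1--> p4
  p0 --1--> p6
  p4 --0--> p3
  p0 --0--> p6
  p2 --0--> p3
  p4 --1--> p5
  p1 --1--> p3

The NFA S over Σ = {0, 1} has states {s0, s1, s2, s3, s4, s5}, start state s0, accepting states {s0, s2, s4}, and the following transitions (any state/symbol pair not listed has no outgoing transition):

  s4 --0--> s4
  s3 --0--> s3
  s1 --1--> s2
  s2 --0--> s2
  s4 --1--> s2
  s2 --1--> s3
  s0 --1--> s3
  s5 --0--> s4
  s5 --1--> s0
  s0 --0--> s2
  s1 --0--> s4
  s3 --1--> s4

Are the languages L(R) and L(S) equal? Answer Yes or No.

No

The string 1 is accepted by R but rejected by S.
So L(R) ≠ L(S).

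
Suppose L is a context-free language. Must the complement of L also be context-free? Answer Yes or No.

CFLs are closed under union, so if they were also closed under complement they would be closed under intersection by De Morgan (L₁ ∩ L₂ is the complement of the union of the complements). But {aⁿbⁿcᵐ} ∩ {aᵐbⁿcⁿ} = {aⁿbⁿcⁿ} is not context-free although both operands are.

No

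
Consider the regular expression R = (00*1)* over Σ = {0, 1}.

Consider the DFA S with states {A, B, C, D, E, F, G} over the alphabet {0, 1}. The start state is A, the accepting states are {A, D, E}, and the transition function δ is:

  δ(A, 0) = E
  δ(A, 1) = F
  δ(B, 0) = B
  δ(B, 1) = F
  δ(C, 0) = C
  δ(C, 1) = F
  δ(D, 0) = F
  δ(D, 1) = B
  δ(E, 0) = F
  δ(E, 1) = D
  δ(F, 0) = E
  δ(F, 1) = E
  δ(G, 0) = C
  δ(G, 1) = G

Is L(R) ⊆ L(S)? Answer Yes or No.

Converting the expression R to a DFA (subset construction, then merging equivalent states) gives the minimal DFA with states {r0, r1, r2}, start state r0, accepting states {r0} and transitions r0: 0→r1, 1→r2; r1: 0→r1, 1→r0; r2: 0→r2, 1→r2.
Exploring the product automaton R × S from the start pair (r0, A), following both machines on each input symbol, reaches 9 state pairs: (r0, A), (r1, E), (r2, F), (r1, F), (r0, D), (r2, E), (r0, E), (r2, B), (r2, D).
R accepts in {r0} and S accepts in {A, D, E}. The reachable pairs whose R-component is accepting are (r0, A), (r0, D), (r0, E); in each of them the S-component is accepting too, so the product for L(R) \ L(S) (R-component accepting, S-component rejecting) has no reachable accepting pair and the difference is empty.
Hence every string in L(R) is also in L(S).

Yes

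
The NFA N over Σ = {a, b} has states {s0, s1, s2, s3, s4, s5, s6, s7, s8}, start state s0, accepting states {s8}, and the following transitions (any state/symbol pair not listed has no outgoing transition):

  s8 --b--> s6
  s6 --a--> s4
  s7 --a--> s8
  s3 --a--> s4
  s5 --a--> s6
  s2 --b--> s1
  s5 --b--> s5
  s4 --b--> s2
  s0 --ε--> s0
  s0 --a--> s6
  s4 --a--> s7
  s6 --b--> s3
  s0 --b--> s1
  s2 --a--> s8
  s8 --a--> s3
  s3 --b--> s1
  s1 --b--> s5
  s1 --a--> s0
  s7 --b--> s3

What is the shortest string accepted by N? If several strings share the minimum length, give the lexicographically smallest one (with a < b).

A breadth-first search from s0 reaches an accepting state first via the path s0 → s6 → s4 → s7 → s8 on input aaaa.
No string of length < 4 is accepted (BFS exhausts all shorter strings without reaching an accepting state), and aaaa is the lexicographically least accepting string of length 4.

aaaa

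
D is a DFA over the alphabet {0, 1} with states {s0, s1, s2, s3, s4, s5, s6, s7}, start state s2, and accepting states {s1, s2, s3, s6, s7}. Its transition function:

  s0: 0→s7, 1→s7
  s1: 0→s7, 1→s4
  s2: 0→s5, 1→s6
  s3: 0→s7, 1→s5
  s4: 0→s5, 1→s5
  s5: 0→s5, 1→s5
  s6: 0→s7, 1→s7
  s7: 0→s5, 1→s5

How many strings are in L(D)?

The useful subgraph on states {s2, s6, s7} is acyclic, so L(D) is finite; the longest accepting path visits 3 useful states, giving maximum string length 2.
Counting accepting paths from s2 by length: 1 of length 0, 1 of length 1, 2 of length 2. Total 4.

4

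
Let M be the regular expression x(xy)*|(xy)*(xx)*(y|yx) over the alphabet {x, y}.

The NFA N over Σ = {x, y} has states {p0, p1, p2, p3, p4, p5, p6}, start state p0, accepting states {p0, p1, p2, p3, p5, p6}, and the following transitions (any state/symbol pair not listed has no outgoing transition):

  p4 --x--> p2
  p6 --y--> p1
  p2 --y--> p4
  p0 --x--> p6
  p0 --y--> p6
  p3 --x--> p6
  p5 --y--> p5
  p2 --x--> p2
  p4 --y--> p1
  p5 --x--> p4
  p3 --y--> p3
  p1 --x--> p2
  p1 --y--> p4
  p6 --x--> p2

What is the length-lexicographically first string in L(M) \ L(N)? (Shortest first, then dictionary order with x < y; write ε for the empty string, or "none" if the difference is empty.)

xxy

The string xxy is accepted by M but not by N.
No shorter string lies in the difference, and xxy is the lexicographically first length-3 string in L(M) \ L(N).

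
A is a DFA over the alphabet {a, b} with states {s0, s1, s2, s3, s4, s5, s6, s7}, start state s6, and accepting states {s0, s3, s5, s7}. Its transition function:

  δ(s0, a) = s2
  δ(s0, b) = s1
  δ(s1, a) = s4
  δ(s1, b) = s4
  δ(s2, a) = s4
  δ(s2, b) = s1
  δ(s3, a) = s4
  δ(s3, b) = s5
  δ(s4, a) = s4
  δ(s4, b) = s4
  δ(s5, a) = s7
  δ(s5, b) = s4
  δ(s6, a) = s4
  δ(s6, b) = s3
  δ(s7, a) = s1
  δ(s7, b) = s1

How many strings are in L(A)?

The useful subgraph on states {s3, s5, s6, s7} is acyclic, so L(A) is finite; the longest accepting path visits 4 useful states, giving maximum string length 3.
Counting accepting paths from s6 by length: 1 of length 1, 1 of length 2, 1 of length 3. Total 3.

3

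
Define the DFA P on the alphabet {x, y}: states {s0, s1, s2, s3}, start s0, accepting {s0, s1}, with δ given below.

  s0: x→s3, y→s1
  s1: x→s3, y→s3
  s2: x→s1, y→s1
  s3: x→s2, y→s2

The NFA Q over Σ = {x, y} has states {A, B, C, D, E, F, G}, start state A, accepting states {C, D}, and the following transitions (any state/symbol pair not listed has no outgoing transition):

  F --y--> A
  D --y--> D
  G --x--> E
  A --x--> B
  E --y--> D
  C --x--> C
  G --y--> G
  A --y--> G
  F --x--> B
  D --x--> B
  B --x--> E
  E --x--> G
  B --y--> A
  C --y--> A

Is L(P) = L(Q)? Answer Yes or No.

The empty string ε is accepted by P but rejected by Q.
So L(P) ≠ L(Q).

No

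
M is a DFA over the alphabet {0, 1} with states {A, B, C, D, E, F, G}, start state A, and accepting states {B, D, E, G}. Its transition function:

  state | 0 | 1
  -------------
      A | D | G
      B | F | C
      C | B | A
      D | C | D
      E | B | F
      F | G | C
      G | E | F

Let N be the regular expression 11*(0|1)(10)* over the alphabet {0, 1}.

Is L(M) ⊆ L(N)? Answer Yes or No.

No

The string 0 is in L(M) but not in L(N).
So L(M) ⊄ L(N).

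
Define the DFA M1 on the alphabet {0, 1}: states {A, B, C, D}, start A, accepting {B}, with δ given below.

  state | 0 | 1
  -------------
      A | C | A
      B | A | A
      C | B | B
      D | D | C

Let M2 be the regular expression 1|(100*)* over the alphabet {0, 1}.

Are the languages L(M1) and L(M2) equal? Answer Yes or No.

The string 00 is accepted by M1 but rejected by M2.
So L(M1) ≠ L(M2).

No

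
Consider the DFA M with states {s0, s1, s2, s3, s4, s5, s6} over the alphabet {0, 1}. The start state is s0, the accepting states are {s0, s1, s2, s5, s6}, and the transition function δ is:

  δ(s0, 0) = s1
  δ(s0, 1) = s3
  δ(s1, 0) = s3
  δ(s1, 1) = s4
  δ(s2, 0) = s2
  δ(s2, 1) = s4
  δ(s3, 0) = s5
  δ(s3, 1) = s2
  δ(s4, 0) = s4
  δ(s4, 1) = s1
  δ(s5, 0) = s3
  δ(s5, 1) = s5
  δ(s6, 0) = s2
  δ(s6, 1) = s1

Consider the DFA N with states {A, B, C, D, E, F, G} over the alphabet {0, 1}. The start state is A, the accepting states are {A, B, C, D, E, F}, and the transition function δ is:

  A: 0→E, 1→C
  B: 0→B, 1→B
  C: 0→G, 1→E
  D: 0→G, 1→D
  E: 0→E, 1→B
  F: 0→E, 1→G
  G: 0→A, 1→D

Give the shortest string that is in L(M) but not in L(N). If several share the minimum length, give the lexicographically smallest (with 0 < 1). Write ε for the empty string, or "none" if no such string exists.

10

The string 10 is accepted by M but not by N.
No shorter string lies in the difference, and 10 is the lexicographically first length-2 string in L(M) \ L(N).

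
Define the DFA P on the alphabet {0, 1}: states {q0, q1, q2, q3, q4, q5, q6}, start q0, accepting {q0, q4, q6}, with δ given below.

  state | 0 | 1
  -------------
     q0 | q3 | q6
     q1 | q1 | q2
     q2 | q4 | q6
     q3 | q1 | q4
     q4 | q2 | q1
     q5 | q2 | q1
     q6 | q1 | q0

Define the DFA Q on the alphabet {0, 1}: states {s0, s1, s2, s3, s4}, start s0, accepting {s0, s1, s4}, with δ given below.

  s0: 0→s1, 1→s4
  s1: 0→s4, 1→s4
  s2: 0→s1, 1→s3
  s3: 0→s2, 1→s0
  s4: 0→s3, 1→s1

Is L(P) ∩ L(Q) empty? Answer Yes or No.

The empty string ε is accepted by both P and Q.
Hence L(P) ∩ L(Q) ≠ ∅.

No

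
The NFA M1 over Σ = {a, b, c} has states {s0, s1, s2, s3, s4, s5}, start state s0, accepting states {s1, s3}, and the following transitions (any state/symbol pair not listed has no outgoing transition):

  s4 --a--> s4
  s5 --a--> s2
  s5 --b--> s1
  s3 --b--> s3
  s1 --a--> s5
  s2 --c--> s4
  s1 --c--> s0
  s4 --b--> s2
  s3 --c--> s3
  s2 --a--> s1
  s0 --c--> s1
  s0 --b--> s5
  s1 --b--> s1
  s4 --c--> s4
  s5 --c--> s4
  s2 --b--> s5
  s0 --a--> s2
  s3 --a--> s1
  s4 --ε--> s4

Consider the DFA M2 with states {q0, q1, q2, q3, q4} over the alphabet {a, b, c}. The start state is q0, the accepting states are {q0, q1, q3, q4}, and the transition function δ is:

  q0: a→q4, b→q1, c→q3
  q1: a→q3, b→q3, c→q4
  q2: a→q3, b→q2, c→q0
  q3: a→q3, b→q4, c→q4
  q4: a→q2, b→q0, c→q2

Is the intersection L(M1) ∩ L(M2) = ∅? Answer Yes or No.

The string c is accepted by both M1 and M2.
Hence L(M1) ∩ L(M2) ≠ ∅.

No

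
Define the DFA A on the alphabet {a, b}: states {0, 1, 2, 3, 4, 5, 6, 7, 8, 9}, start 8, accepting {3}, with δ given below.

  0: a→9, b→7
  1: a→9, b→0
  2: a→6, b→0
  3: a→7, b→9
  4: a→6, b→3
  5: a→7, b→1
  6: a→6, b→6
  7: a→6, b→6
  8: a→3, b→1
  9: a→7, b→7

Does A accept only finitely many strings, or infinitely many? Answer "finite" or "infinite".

finite

The useful states (reachable from 8 and able to reach an accepting state) are {3, 8}.
Restricted to these states the transition graph has no cycle, so every accepting path has bounded length and L is finite.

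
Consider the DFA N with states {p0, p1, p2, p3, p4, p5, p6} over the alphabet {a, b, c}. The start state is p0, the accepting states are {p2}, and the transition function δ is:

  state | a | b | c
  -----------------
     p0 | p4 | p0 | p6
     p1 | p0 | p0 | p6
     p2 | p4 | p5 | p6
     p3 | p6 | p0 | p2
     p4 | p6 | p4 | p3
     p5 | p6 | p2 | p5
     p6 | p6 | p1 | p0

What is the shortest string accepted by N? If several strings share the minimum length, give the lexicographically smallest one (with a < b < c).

acc

A breadth-first search from p0 reaches an accepting state first via the path p0 → p4 → p3 → p2 on input acc.
No string of length < 3 is accepted (BFS exhausts all shorter strings without reaching an accepting state), and acc is the lexicographically least accepting string of length 3.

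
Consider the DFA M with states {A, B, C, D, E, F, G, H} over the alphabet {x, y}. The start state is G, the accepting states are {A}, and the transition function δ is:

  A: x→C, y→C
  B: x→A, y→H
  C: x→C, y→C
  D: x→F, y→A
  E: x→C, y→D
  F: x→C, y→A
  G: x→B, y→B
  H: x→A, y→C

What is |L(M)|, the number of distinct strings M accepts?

4

The useful subgraph on states {A, B, G, H} is acyclic, so L(M) is finite; the longest accepting path visits 4 useful states, giving maximum string length 3.
Counting accepting paths from G by length: 2 of length 2, 2 of length 3. Total 4.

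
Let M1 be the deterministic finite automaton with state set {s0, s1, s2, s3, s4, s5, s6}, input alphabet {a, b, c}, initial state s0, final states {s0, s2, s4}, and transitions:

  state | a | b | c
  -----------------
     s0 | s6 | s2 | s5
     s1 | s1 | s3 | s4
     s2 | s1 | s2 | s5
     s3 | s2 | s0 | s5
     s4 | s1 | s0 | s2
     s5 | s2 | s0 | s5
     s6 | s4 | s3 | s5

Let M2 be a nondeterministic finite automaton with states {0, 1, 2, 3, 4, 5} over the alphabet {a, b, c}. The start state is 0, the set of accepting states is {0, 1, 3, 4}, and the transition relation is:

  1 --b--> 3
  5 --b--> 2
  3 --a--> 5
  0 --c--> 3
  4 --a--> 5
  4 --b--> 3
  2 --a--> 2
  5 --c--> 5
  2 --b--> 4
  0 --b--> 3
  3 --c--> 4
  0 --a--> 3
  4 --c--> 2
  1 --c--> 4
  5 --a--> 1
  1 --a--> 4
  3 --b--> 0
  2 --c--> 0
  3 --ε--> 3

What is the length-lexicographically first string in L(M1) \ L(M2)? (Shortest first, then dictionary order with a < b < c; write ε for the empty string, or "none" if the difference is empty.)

The string aa is accepted by M1 but not by M2.
No shorter string lies in the difference, and aa is the lexicographically first length-2 string in L(M1) \ L(M2).

aa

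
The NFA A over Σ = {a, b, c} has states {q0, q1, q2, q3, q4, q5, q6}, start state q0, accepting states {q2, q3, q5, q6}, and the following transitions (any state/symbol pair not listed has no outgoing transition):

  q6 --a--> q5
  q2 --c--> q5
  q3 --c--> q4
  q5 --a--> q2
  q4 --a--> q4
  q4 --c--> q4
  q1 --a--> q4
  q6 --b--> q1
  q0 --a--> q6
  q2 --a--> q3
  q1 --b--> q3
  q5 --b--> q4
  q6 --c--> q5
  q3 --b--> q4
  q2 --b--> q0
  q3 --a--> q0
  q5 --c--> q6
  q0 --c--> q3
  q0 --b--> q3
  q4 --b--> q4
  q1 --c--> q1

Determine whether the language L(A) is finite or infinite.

infinite

State q0 is reachable from the start and can reach an accepting state, and it lies on the cycle q0 → q3 → q0.
Traversing that cycle any number of times yields accepted strings of unbounded length, so the language is infinite.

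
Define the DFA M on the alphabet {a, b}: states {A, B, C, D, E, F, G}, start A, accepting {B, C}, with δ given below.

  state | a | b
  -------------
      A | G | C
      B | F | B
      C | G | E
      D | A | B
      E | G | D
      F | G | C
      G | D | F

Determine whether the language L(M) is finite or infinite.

infinite

State A is reachable from the start and can reach an accepting state, and it lies on the cycle A → C → E → D → A.
Traversing that cycle any number of times yields accepted strings of unbounded length, so the language is infinite.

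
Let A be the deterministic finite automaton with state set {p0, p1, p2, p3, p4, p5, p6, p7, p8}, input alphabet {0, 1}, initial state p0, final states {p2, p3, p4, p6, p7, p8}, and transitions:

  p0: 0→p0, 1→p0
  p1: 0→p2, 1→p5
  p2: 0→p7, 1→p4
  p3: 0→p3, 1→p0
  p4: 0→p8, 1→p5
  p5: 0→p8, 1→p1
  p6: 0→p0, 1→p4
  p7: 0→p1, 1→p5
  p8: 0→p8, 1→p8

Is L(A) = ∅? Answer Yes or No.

Yes

The states reachable from the start state are {p0}.
None of the accepting states {p2, p3, p4, p6, p7, p8} is reachable, so no string is accepted and L(A) = ∅.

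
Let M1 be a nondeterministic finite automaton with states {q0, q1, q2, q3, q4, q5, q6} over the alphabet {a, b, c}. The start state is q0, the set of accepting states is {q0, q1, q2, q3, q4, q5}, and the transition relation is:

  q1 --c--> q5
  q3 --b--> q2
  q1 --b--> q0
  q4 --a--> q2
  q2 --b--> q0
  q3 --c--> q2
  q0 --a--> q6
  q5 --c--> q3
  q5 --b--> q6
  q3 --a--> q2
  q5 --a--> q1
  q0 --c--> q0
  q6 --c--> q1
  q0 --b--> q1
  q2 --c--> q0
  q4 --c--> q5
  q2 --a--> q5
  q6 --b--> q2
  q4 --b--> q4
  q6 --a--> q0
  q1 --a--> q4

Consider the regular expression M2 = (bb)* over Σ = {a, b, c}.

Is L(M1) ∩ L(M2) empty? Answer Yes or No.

No

The empty string ε is accepted by both M1 and M2.
Hence L(M1) ∩ L(M2) ≠ ∅.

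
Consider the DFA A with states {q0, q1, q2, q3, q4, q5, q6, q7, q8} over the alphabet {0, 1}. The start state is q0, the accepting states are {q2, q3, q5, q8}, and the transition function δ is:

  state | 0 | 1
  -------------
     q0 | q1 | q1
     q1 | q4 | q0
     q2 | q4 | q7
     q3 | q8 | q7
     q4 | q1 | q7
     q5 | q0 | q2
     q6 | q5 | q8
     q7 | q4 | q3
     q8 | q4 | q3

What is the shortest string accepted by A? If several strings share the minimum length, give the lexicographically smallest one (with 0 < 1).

A breadth-first search from q0 reaches an accepting state first via the path q0 → q1 → q4 → q7 → q3 on input 0011.
No string of length < 4 is accepted (BFS exhausts all shorter strings without reaching an accepting state), and 0011 is the lexicographically least accepting string of length 4.

0011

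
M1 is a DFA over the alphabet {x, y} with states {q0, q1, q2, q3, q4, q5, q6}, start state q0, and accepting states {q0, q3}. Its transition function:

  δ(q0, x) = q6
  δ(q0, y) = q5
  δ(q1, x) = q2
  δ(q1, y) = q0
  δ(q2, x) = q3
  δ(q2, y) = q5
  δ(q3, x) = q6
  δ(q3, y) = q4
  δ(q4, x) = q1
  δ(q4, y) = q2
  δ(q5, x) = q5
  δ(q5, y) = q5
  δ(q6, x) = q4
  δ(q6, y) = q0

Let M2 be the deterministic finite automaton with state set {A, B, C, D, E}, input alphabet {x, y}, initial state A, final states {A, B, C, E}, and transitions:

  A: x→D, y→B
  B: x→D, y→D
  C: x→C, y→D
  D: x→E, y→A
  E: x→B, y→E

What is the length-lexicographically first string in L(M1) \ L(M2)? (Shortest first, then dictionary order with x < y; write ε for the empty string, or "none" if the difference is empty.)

xxxy

The string xxxy is accepted by M1 but not by M2.
No shorter string lies in the difference, and xxxy is the lexicographically first length-4 string in L(M1) \ L(M2).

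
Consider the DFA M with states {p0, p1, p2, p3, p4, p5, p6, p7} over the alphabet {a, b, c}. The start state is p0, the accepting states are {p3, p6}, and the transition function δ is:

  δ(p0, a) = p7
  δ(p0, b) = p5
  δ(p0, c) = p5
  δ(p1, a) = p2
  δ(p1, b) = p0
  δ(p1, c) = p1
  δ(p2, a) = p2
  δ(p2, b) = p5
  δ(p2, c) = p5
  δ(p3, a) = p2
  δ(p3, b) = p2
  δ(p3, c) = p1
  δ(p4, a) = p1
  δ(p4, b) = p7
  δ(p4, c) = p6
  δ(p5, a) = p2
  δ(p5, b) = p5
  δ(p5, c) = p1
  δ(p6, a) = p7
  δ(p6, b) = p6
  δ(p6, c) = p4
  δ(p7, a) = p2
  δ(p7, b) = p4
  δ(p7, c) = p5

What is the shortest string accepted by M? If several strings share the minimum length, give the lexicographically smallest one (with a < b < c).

A breadth-first search from p0 reaches an accepting state first via the path p0 → p7 → p4 → p6 on input abc.
No string of length < 3 is accepted (BFS exhausts all shorter strings without reaching an accepting state), and abc is the lexicographically least accepting string of length 3.

abc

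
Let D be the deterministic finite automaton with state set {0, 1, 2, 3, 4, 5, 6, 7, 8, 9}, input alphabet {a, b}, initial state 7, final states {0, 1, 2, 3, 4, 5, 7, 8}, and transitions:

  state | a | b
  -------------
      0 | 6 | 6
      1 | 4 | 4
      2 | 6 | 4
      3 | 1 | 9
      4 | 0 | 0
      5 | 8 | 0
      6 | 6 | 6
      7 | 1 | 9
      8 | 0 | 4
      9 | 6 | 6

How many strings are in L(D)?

The useful subgraph on states {0, 1, 4, 7} is acyclic, so L(D) is finite; the longest accepting path visits 4 useful states, giving maximum string length 3.
Counting accepting paths from 7 by length: 1 of length 0, 1 of length 1, 2 of length 2, 4 of length 3. Total 8.

8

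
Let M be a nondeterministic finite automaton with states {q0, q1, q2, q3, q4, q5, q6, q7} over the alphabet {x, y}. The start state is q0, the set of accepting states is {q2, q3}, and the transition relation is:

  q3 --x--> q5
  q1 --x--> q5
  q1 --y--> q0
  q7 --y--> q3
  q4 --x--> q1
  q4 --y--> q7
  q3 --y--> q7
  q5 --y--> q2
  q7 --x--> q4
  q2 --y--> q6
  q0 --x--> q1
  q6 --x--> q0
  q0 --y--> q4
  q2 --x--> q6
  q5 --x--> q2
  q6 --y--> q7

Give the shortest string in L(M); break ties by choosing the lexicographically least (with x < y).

A breadth-first search from q0 reaches an accepting state first via the path q0 → q1 → q5 → q2 on input xxx.
No string of length < 3 is accepted (BFS exhausts all shorter strings without reaching an accepting state), and xxx is the lexicographically least accepting string of length 3.

xxx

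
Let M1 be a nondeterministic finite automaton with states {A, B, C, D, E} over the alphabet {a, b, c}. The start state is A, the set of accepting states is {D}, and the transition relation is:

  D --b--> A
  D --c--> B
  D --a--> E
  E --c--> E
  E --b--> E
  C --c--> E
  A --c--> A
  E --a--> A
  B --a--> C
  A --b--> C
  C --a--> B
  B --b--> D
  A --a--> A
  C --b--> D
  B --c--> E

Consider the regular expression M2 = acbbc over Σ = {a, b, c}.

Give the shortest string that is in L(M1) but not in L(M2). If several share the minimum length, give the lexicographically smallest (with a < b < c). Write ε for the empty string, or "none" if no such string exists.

The string bb is accepted by M1 but not by M2.
No shorter string lies in the difference, and bb is the lexicographically first length-2 string in L(M1) \ L(M2).

bb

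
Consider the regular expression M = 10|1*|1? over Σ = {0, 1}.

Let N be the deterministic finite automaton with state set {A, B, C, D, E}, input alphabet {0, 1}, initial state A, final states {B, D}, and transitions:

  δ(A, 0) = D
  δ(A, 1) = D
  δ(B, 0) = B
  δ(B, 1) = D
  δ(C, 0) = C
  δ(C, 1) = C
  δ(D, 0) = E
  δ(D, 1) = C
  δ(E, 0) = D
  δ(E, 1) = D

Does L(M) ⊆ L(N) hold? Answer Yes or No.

No

The empty string ε is in L(M) but not in L(N).
So L(M) ⊄ L(N).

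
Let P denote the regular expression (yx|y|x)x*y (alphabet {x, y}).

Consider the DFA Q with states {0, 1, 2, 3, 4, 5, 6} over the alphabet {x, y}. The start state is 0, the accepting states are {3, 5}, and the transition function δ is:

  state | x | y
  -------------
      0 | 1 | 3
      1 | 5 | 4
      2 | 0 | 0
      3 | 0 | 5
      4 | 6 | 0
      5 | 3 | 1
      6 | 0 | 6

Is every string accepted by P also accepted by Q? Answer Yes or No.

The string xy is in L(P) but not in L(Q).
So L(P) ⊄ L(Q).

No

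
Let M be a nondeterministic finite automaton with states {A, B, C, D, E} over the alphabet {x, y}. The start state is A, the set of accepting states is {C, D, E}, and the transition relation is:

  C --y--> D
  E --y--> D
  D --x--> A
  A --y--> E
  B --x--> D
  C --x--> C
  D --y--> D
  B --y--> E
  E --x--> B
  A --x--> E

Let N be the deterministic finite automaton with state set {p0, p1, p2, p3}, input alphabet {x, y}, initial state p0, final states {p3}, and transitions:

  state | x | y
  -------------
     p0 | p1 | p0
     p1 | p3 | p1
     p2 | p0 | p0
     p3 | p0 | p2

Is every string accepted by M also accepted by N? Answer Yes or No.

The string x is in L(M) but not in L(N).
So L(M) ⊄ L(N).

No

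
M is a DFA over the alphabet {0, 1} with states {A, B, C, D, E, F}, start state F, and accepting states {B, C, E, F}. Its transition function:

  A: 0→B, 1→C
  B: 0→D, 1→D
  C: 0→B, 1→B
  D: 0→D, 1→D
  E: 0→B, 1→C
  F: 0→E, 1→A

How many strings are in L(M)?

10

The useful subgraph on states {A, B, C, E, F} is acyclic, so L(M) is finite; the longest accepting path visits 4 useful states, giving maximum string length 3.
Counting accepting paths from F by length: 1 of length 0, 1 of length 1, 4 of length 2, 4 of length 3. Total 10.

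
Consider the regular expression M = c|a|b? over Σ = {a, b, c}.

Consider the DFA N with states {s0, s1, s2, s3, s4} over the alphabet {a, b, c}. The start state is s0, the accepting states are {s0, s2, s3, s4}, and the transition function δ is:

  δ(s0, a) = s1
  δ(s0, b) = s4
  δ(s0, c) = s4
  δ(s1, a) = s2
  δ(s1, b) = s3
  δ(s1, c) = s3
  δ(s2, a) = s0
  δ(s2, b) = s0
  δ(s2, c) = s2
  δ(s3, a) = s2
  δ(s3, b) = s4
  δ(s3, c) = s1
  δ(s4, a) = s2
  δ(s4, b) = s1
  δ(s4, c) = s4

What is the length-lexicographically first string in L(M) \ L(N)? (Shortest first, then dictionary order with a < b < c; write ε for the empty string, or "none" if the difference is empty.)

a

The string a is accepted by M but not by N.
No shorter string lies in the difference, and a is the lexicographically first length-1 string in L(M) \ L(N).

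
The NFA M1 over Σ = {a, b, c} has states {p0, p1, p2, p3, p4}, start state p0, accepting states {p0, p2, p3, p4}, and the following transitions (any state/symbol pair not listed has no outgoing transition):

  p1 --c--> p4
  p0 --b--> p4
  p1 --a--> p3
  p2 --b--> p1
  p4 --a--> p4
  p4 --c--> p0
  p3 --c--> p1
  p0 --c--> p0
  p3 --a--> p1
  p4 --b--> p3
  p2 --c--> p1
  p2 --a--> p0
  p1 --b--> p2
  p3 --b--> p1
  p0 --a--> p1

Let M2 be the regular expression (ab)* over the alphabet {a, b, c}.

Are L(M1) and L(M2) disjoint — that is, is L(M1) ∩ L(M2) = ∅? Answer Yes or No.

The empty string ε is accepted by both M1 and M2.
Hence L(M1) ∩ L(M2) ≠ ∅.

No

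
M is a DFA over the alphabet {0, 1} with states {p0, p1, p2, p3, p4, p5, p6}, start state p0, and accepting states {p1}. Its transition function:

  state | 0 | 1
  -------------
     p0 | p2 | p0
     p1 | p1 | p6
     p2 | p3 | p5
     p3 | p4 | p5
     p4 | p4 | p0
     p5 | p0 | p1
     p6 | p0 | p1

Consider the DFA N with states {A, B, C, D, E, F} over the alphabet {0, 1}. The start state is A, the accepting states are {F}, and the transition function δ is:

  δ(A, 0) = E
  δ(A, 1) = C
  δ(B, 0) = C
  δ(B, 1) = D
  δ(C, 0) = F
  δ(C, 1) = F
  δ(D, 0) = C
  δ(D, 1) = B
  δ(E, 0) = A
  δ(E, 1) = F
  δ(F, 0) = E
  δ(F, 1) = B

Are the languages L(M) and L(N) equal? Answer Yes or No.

No

The string 011 is accepted by M but rejected by N.
So L(M) ≠ L(N).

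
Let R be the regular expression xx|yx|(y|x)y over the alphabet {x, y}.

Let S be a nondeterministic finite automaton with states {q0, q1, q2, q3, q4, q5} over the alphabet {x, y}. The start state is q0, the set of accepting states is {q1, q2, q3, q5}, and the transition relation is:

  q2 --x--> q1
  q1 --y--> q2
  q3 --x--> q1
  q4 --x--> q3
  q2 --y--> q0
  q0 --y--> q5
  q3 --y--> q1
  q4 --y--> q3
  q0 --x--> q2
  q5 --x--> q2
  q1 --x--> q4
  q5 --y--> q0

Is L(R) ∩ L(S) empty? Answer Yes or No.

No

The string xx is accepted by both R and S.
Hence L(R) ∩ L(S) ≠ ∅.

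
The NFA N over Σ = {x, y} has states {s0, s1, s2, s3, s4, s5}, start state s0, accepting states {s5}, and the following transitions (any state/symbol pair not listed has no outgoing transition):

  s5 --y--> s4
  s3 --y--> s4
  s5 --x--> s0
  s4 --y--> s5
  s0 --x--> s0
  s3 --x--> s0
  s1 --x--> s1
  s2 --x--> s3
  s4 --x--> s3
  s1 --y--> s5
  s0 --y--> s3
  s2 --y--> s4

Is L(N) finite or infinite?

infinite

State s0 is reachable from the start and can reach an accepting state, and it lies on the cycle s0 → s0.
Traversing that cycle any number of times yields accepted strings of unbounded length, so the language is infinite.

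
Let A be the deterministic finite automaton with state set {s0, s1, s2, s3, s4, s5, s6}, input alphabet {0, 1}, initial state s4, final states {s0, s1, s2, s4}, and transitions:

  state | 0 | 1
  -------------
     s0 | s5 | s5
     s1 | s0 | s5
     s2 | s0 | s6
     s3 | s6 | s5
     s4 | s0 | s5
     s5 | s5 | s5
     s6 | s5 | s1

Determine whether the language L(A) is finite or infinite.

The useful states (reachable from s4 and able to reach an accepting state) are {s0, s4}.
Restricted to these states the transition graph has no cycle, so every accepting path has bounded length and L is finite.

finite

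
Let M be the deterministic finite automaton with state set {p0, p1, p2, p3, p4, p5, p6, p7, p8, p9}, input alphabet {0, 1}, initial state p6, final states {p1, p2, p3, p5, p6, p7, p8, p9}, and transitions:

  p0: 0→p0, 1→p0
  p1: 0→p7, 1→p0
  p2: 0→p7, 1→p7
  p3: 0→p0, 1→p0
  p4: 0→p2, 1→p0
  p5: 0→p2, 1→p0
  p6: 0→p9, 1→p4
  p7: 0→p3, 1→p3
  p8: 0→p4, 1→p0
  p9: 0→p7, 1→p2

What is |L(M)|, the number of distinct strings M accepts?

The useful subgraph on states {p2, p3, p4, p6, p7, p9} is acyclic, so L(M) is finite; the longest accepting path visits 5 useful states, giving maximum string length 4.
Counting accepting paths from p6 by length: 1 of length 0, 1 of length 1, 3 of length 2, 6 of length 3, 8 of length 4. Total 19.

19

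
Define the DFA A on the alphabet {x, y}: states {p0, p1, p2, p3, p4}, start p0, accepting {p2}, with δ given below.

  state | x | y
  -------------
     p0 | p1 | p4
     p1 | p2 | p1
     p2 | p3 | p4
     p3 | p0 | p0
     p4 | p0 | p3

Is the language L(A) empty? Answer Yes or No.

No

The string xx is accepted: the run p0 → p1 → p2 ends in the accepting state p2.
Since at least one string is accepted, L(A) is not empty.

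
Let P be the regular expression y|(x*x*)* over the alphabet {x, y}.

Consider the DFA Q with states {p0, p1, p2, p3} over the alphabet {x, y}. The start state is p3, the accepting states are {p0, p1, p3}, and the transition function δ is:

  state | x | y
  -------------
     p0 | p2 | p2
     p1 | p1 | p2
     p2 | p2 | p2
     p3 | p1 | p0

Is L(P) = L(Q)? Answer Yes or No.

Converting the expression P to a DFA (subset construction, then merging equivalent states) gives the minimal DFA with states {r0, r1, r2, r3}, start state r0, accepting states {r0, r1, r2} and transitions r0: x→r1, y→r2; r1: x→r1, y→r3; r2: x→r3, y→r3; r3: x→r3, y→r3.
Exploring the product automaton P × Q from the start pair (r0, p3), following both machines on each input symbol, reaches 4 state pairs: (r0, p3), (r1, p1), (r2, p0), (r3, p2).
P accepts in {r0, r1, r2} and Q accepts in {p0, p1, p3}. In every reachable pair the two components are either both accepting — (r0, p3), (r1, p1), (r2, p0) — or both non-accepting, so no string is accepted by exactly one of the machines: L(P) \ L(Q) and L(Q) \ L(P) are both empty.
Hence every string is accepted by P iff it is accepted by Q, and the two languages coincide.

Yes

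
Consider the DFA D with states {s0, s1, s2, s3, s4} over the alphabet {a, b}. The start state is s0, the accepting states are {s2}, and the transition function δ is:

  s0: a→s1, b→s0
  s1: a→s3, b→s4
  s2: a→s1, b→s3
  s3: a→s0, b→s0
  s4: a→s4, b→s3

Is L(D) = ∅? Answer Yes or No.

The states reachable from the start state are {s0, s1, s3, s4}.
None of the accepting states {s2} is reachable, so no string is accepted and L(D) = ∅.

Yes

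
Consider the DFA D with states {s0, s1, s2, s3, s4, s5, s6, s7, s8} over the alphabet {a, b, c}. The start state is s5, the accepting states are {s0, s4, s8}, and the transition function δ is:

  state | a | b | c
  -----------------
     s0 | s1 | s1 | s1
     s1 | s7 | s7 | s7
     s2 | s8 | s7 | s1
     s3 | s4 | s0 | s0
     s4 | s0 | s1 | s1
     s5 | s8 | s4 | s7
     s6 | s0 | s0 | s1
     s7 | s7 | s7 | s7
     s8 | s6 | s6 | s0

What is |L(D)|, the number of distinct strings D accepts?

The useful subgraph on states {s0, s4, s5, s6, s8} is acyclic, so L(D) is finite; the longest accepting path visits 4 useful states, giving maximum string length 3.
Counting accepting paths from s5 by length: 2 of length 1, 2 of length 2, 4 of length 3. Total 8.

8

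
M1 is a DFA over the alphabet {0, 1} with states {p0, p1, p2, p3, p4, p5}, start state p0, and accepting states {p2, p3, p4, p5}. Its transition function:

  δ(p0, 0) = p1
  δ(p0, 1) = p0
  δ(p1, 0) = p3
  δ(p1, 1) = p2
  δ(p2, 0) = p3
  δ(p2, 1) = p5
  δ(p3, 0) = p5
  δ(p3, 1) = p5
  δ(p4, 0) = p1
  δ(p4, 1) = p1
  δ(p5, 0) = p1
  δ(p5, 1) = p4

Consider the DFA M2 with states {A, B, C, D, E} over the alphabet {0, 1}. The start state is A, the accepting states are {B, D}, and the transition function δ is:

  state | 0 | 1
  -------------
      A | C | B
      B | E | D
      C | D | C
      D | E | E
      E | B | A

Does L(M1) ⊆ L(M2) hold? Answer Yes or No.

The string 01 is in L(M1) but not in L(M2).
So L(M1) ⊄ L(M2).

No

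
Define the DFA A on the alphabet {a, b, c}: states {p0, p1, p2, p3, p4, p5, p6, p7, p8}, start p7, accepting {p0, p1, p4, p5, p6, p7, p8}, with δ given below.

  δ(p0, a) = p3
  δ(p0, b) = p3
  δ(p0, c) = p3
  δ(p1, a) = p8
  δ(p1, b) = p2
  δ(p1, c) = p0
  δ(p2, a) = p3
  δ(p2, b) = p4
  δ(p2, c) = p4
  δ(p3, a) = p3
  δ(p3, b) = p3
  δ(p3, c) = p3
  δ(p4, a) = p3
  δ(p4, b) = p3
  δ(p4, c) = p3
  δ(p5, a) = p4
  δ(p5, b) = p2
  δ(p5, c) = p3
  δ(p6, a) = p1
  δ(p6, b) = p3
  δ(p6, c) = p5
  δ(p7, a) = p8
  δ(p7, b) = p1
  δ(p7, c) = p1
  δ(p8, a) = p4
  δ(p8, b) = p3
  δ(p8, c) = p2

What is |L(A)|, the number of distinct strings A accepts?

21

The useful subgraph on states {p0, p1, p2, p4, p7, p8} is acyclic, so L(A) is finite; the longest accepting path visits 5 useful states, giving maximum string length 4.
Counting accepting paths from p7 by length: 1 of length 0, 3 of length 1, 5 of length 2, 8 of length 3, 4 of length 4. Total 21.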